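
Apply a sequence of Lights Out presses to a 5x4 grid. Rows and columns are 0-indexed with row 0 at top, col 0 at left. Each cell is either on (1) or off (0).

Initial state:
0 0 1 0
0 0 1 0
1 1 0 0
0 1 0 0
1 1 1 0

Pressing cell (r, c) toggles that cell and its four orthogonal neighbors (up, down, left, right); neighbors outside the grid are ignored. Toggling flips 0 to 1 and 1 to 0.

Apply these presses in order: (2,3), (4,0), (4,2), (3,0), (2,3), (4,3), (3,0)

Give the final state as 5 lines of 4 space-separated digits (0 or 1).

After press 1 at (2,3):
0 0 1 0
0 0 1 1
1 1 1 1
0 1 0 1
1 1 1 0

After press 2 at (4,0):
0 0 1 0
0 0 1 1
1 1 1 1
1 1 0 1
0 0 1 0

After press 3 at (4,2):
0 0 1 0
0 0 1 1
1 1 1 1
1 1 1 1
0 1 0 1

After press 4 at (3,0):
0 0 1 0
0 0 1 1
0 1 1 1
0 0 1 1
1 1 0 1

After press 5 at (2,3):
0 0 1 0
0 0 1 0
0 1 0 0
0 0 1 0
1 1 0 1

After press 6 at (4,3):
0 0 1 0
0 0 1 0
0 1 0 0
0 0 1 1
1 1 1 0

After press 7 at (3,0):
0 0 1 0
0 0 1 0
1 1 0 0
1 1 1 1
0 1 1 0

Answer: 0 0 1 0
0 0 1 0
1 1 0 0
1 1 1 1
0 1 1 0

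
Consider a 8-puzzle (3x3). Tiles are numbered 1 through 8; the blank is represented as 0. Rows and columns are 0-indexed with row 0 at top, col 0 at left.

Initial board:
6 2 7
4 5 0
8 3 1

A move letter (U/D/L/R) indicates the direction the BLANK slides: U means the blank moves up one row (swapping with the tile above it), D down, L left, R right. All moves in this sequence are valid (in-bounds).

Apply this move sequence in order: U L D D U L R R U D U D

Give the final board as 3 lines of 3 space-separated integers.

After move 1 (U):
6 2 0
4 5 7
8 3 1

After move 2 (L):
6 0 2
4 5 7
8 3 1

After move 3 (D):
6 5 2
4 0 7
8 3 1

After move 4 (D):
6 5 2
4 3 7
8 0 1

After move 5 (U):
6 5 2
4 0 7
8 3 1

After move 6 (L):
6 5 2
0 4 7
8 3 1

After move 7 (R):
6 5 2
4 0 7
8 3 1

After move 8 (R):
6 5 2
4 7 0
8 3 1

After move 9 (U):
6 5 0
4 7 2
8 3 1

After move 10 (D):
6 5 2
4 7 0
8 3 1

After move 11 (U):
6 5 0
4 7 2
8 3 1

After move 12 (D):
6 5 2
4 7 0
8 3 1

Answer: 6 5 2
4 7 0
8 3 1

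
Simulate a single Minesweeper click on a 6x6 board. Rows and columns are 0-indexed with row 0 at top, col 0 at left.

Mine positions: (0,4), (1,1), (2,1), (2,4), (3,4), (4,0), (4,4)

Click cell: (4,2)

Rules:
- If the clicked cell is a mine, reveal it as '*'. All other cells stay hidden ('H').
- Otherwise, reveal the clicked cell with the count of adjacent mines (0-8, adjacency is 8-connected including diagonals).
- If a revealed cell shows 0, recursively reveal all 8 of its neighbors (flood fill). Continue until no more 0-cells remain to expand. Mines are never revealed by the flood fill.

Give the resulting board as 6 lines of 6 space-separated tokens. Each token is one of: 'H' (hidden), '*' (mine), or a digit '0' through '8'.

H H H H H H
H H H H H H
H H H H H H
H 2 1 3 H H
H 1 0 2 H H
H 1 0 1 H H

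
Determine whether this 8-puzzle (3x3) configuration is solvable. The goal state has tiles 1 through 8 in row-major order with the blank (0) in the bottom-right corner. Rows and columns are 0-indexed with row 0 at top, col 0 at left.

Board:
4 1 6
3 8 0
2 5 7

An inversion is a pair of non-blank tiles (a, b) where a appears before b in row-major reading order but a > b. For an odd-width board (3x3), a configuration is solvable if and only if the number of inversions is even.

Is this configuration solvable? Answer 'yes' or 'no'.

Inversions (pairs i<j in row-major order where tile[i] > tile[j] > 0): 10
10 is even, so the puzzle is solvable.

Answer: yes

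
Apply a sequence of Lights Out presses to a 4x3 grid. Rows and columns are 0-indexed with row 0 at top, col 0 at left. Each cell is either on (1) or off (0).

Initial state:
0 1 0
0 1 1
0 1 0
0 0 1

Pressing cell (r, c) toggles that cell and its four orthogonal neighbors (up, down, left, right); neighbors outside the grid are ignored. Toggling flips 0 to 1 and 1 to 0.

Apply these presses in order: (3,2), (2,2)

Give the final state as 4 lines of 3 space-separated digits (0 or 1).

After press 1 at (3,2):
0 1 0
0 1 1
0 1 1
0 1 0

After press 2 at (2,2):
0 1 0
0 1 0
0 0 0
0 1 1

Answer: 0 1 0
0 1 0
0 0 0
0 1 1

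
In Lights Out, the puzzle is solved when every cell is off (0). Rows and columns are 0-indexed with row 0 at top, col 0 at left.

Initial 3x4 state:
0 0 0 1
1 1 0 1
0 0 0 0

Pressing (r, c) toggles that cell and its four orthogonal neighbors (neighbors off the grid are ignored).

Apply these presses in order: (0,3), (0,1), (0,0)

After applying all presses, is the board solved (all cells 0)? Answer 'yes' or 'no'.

After press 1 at (0,3):
0 0 1 0
1 1 0 0
0 0 0 0

After press 2 at (0,1):
1 1 0 0
1 0 0 0
0 0 0 0

After press 3 at (0,0):
0 0 0 0
0 0 0 0
0 0 0 0

Lights still on: 0

Answer: yes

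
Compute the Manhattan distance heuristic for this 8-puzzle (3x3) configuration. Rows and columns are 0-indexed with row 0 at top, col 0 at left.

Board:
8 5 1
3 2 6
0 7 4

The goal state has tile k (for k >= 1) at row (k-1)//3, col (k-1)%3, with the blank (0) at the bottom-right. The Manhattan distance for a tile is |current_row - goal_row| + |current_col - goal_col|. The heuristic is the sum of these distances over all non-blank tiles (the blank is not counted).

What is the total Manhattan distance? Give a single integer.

Answer: 14

Derivation:
Tile 8: (0,0)->(2,1) = 3
Tile 5: (0,1)->(1,1) = 1
Tile 1: (0,2)->(0,0) = 2
Tile 3: (1,0)->(0,2) = 3
Tile 2: (1,1)->(0,1) = 1
Tile 6: (1,2)->(1,2) = 0
Tile 7: (2,1)->(2,0) = 1
Tile 4: (2,2)->(1,0) = 3
Sum: 3 + 1 + 2 + 3 + 1 + 0 + 1 + 3 = 14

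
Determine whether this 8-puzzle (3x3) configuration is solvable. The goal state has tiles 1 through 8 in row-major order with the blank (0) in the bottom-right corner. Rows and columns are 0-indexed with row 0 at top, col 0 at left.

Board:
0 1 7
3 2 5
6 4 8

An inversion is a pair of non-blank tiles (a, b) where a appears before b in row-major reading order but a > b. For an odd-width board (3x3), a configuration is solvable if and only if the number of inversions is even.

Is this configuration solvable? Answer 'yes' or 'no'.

Answer: yes

Derivation:
Inversions (pairs i<j in row-major order where tile[i] > tile[j] > 0): 8
8 is even, so the puzzle is solvable.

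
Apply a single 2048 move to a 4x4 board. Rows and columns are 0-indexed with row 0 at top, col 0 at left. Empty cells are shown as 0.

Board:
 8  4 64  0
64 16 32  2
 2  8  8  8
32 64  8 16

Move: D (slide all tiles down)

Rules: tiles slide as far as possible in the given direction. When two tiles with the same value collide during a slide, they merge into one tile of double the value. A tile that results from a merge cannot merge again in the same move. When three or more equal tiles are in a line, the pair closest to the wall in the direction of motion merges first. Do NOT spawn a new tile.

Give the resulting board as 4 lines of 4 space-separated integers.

Slide down:
col 0: [8, 64, 2, 32] -> [8, 64, 2, 32]
col 1: [4, 16, 8, 64] -> [4, 16, 8, 64]
col 2: [64, 32, 8, 8] -> [0, 64, 32, 16]
col 3: [0, 2, 8, 16] -> [0, 2, 8, 16]

Answer:  8  4  0  0
64 16 64  2
 2  8 32  8
32 64 16 16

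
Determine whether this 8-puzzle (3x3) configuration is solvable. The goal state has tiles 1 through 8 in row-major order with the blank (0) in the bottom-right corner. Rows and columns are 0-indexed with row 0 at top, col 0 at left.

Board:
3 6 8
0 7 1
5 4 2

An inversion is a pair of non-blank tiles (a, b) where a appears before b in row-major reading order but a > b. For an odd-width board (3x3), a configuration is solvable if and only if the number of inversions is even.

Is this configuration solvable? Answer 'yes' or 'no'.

Answer: yes

Derivation:
Inversions (pairs i<j in row-major order where tile[i] > tile[j] > 0): 18
18 is even, so the puzzle is solvable.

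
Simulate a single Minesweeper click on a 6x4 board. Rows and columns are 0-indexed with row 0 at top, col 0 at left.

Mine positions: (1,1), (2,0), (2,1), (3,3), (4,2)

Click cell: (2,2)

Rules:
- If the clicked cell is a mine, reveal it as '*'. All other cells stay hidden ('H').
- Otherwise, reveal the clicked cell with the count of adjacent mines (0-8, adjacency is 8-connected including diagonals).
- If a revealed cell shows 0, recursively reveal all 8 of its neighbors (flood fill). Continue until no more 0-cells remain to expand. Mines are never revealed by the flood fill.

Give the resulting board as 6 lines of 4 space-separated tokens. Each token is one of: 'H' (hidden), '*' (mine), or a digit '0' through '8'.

H H H H
H H H H
H H 3 H
H H H H
H H H H
H H H H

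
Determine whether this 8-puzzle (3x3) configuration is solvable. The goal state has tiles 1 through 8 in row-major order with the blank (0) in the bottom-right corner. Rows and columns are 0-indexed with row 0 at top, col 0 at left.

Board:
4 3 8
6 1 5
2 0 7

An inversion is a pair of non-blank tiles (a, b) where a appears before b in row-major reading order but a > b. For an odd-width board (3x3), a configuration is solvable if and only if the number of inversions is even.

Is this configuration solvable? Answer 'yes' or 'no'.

Inversions (pairs i<j in row-major order where tile[i] > tile[j] > 0): 14
14 is even, so the puzzle is solvable.

Answer: yes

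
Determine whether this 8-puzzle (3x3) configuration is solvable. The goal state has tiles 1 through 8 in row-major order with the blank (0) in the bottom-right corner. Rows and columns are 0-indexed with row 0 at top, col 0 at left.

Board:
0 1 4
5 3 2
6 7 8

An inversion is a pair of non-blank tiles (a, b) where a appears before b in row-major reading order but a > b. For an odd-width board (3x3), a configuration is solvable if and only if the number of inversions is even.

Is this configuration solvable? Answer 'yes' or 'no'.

Answer: no

Derivation:
Inversions (pairs i<j in row-major order where tile[i] > tile[j] > 0): 5
5 is odd, so the puzzle is not solvable.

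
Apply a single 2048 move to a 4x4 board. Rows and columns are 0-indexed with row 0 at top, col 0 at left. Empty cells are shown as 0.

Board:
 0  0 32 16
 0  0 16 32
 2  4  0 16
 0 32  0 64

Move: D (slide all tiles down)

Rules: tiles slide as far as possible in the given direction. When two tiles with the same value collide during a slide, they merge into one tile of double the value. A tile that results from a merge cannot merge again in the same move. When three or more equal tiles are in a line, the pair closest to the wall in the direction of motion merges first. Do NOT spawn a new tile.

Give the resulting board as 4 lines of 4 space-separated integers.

Answer:  0  0  0 16
 0  0  0 32
 0  4 32 16
 2 32 16 64

Derivation:
Slide down:
col 0: [0, 0, 2, 0] -> [0, 0, 0, 2]
col 1: [0, 0, 4, 32] -> [0, 0, 4, 32]
col 2: [32, 16, 0, 0] -> [0, 0, 32, 16]
col 3: [16, 32, 16, 64] -> [16, 32, 16, 64]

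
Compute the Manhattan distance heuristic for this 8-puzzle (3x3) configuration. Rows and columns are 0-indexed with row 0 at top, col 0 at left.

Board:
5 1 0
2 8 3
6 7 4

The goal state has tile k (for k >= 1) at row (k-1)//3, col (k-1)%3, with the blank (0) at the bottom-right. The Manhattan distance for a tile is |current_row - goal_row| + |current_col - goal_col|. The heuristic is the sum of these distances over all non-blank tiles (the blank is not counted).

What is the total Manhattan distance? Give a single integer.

Answer: 14

Derivation:
Tile 5: at (0,0), goal (1,1), distance |0-1|+|0-1| = 2
Tile 1: at (0,1), goal (0,0), distance |0-0|+|1-0| = 1
Tile 2: at (1,0), goal (0,1), distance |1-0|+|0-1| = 2
Tile 8: at (1,1), goal (2,1), distance |1-2|+|1-1| = 1
Tile 3: at (1,2), goal (0,2), distance |1-0|+|2-2| = 1
Tile 6: at (2,0), goal (1,2), distance |2-1|+|0-2| = 3
Tile 7: at (2,1), goal (2,0), distance |2-2|+|1-0| = 1
Tile 4: at (2,2), goal (1,0), distance |2-1|+|2-0| = 3
Sum: 2 + 1 + 2 + 1 + 1 + 3 + 1 + 3 = 14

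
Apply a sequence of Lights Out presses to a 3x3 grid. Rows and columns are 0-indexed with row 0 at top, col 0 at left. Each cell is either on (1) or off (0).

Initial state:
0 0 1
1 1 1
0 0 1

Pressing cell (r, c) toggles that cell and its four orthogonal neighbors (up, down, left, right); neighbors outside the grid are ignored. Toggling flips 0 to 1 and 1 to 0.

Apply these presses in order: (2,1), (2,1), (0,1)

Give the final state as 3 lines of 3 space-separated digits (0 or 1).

Answer: 1 1 0
1 0 1
0 0 1

Derivation:
After press 1 at (2,1):
0 0 1
1 0 1
1 1 0

After press 2 at (2,1):
0 0 1
1 1 1
0 0 1

After press 3 at (0,1):
1 1 0
1 0 1
0 0 1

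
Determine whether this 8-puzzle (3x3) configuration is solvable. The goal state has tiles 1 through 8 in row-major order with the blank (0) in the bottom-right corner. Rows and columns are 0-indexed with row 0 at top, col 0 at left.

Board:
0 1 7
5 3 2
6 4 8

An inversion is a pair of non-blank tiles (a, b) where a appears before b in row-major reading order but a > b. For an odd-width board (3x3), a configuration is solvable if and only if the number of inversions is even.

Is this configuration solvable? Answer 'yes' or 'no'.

Answer: yes

Derivation:
Inversions (pairs i<j in row-major order where tile[i] > tile[j] > 0): 10
10 is even, so the puzzle is solvable.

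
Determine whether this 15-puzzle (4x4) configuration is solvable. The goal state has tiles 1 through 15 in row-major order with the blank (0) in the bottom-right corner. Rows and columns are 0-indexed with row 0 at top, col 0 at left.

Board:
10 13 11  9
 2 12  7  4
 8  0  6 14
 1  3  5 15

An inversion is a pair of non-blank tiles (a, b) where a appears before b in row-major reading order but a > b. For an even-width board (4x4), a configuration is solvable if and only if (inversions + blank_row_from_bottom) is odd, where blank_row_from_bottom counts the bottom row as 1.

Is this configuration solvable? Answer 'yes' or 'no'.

Inversions: 62
Blank is in row 2 (0-indexed from top), which is row 2 counting from the bottom (bottom = 1).
62 + 2 = 64, which is even, so the puzzle is not solvable.

Answer: no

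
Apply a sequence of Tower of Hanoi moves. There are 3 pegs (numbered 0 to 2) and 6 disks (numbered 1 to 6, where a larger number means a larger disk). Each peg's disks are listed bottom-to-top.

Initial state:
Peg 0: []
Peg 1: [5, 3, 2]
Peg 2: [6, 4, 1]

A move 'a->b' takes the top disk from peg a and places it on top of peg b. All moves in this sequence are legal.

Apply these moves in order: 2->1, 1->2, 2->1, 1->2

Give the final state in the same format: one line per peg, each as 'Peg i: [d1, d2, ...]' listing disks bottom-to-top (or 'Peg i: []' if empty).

After move 1 (2->1):
Peg 0: []
Peg 1: [5, 3, 2, 1]
Peg 2: [6, 4]

After move 2 (1->2):
Peg 0: []
Peg 1: [5, 3, 2]
Peg 2: [6, 4, 1]

After move 3 (2->1):
Peg 0: []
Peg 1: [5, 3, 2, 1]
Peg 2: [6, 4]

After move 4 (1->2):
Peg 0: []
Peg 1: [5, 3, 2]
Peg 2: [6, 4, 1]

Answer: Peg 0: []
Peg 1: [5, 3, 2]
Peg 2: [6, 4, 1]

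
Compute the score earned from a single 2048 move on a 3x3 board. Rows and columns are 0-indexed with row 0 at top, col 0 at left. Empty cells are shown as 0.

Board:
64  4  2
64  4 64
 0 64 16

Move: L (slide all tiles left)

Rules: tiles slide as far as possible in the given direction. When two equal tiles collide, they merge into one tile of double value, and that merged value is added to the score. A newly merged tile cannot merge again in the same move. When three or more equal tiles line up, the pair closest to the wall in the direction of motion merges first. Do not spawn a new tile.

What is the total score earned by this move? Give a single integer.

Answer: 0

Derivation:
Slide left:
row 0: [64, 4, 2] -> [64, 4, 2]  score +0 (running 0)
row 1: [64, 4, 64] -> [64, 4, 64]  score +0 (running 0)
row 2: [0, 64, 16] -> [64, 16, 0]  score +0 (running 0)
Board after move:
64  4  2
64  4 64
64 16  0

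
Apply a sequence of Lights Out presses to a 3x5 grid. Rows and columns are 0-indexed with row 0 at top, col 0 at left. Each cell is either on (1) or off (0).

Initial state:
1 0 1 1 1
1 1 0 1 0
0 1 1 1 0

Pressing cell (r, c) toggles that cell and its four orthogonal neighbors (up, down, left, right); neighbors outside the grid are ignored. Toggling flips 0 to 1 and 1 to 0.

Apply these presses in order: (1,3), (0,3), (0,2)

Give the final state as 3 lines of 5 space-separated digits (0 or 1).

After press 1 at (1,3):
1 0 1 0 1
1 1 1 0 1
0 1 1 0 0

After press 2 at (0,3):
1 0 0 1 0
1 1 1 1 1
0 1 1 0 0

After press 3 at (0,2):
1 1 1 0 0
1 1 0 1 1
0 1 1 0 0

Answer: 1 1 1 0 0
1 1 0 1 1
0 1 1 0 0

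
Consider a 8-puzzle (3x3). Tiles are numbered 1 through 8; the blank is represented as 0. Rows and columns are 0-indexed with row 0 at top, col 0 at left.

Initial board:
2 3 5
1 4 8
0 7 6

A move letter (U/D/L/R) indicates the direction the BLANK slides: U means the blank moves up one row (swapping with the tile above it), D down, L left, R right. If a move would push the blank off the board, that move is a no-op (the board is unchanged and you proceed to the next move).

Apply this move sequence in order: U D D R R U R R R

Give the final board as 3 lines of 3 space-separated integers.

After move 1 (U):
2 3 5
0 4 8
1 7 6

After move 2 (D):
2 3 5
1 4 8
0 7 6

After move 3 (D):
2 3 5
1 4 8
0 7 6

After move 4 (R):
2 3 5
1 4 8
7 0 6

After move 5 (R):
2 3 5
1 4 8
7 6 0

After move 6 (U):
2 3 5
1 4 0
7 6 8

After move 7 (R):
2 3 5
1 4 0
7 6 8

After move 8 (R):
2 3 5
1 4 0
7 6 8

After move 9 (R):
2 3 5
1 4 0
7 6 8

Answer: 2 3 5
1 4 0
7 6 8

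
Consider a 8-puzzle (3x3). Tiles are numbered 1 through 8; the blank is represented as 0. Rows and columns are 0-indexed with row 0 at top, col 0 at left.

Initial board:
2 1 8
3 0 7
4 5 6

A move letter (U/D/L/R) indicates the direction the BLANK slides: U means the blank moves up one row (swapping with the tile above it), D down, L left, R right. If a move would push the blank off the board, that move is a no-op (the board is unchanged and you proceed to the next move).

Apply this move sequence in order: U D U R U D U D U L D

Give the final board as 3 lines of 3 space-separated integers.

Answer: 2 1 8
3 0 7
4 5 6

Derivation:
After move 1 (U):
2 0 8
3 1 7
4 5 6

After move 2 (D):
2 1 8
3 0 7
4 5 6

After move 3 (U):
2 0 8
3 1 7
4 5 6

After move 4 (R):
2 8 0
3 1 7
4 5 6

After move 5 (U):
2 8 0
3 1 7
4 5 6

After move 6 (D):
2 8 7
3 1 0
4 5 6

After move 7 (U):
2 8 0
3 1 7
4 5 6

After move 8 (D):
2 8 7
3 1 0
4 5 6

After move 9 (U):
2 8 0
3 1 7
4 5 6

After move 10 (L):
2 0 8
3 1 7
4 5 6

After move 11 (D):
2 1 8
3 0 7
4 5 6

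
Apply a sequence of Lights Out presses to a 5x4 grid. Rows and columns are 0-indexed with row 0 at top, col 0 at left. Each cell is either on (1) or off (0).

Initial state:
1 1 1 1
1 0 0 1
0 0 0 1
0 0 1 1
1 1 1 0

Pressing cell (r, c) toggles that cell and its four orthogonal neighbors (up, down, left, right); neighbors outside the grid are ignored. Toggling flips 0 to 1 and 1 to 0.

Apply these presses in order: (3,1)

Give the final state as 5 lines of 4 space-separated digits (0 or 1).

After press 1 at (3,1):
1 1 1 1
1 0 0 1
0 1 0 1
1 1 0 1
1 0 1 0

Answer: 1 1 1 1
1 0 0 1
0 1 0 1
1 1 0 1
1 0 1 0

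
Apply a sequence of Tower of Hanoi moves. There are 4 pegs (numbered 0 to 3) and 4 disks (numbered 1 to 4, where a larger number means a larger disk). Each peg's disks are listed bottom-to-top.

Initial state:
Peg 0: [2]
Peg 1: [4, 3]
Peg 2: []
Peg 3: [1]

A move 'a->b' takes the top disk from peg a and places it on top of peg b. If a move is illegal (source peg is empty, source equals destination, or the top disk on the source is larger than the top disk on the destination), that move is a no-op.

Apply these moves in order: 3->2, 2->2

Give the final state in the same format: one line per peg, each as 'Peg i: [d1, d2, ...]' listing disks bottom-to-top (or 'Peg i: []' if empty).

Answer: Peg 0: [2]
Peg 1: [4, 3]
Peg 2: [1]
Peg 3: []

Derivation:
After move 1 (3->2):
Peg 0: [2]
Peg 1: [4, 3]
Peg 2: [1]
Peg 3: []

After move 2 (2->2):
Peg 0: [2]
Peg 1: [4, 3]
Peg 2: [1]
Peg 3: []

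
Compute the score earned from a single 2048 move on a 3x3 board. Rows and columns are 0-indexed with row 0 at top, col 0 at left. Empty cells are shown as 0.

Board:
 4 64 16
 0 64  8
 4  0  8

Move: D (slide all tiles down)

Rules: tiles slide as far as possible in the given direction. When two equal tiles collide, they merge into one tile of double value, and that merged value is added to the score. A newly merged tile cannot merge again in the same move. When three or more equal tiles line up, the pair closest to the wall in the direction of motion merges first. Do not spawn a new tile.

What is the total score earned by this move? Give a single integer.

Answer: 152

Derivation:
Slide down:
col 0: [4, 0, 4] -> [0, 0, 8]  score +8 (running 8)
col 1: [64, 64, 0] -> [0, 0, 128]  score +128 (running 136)
col 2: [16, 8, 8] -> [0, 16, 16]  score +16 (running 152)
Board after move:
  0   0   0
  0   0  16
  8 128  16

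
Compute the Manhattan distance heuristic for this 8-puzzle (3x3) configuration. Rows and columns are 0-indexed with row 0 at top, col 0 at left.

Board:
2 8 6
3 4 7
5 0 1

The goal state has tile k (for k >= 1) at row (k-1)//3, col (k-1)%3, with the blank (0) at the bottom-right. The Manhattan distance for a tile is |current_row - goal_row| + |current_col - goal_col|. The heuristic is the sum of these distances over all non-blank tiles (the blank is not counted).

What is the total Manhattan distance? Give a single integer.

Answer: 17

Derivation:
Tile 2: (0,0)->(0,1) = 1
Tile 8: (0,1)->(2,1) = 2
Tile 6: (0,2)->(1,2) = 1
Tile 3: (1,0)->(0,2) = 3
Tile 4: (1,1)->(1,0) = 1
Tile 7: (1,2)->(2,0) = 3
Tile 5: (2,0)->(1,1) = 2
Tile 1: (2,2)->(0,0) = 4
Sum: 1 + 2 + 1 + 3 + 1 + 3 + 2 + 4 = 17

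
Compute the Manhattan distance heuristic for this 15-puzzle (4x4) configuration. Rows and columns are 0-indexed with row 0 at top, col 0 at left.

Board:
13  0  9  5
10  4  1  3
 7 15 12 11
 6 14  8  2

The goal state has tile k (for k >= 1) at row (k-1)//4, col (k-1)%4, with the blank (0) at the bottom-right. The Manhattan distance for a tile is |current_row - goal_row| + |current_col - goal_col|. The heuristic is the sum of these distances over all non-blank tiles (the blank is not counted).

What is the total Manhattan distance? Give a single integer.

Tile 13: at (0,0), goal (3,0), distance |0-3|+|0-0| = 3
Tile 9: at (0,2), goal (2,0), distance |0-2|+|2-0| = 4
Tile 5: at (0,3), goal (1,0), distance |0-1|+|3-0| = 4
Tile 10: at (1,0), goal (2,1), distance |1-2|+|0-1| = 2
Tile 4: at (1,1), goal (0,3), distance |1-0|+|1-3| = 3
Tile 1: at (1,2), goal (0,0), distance |1-0|+|2-0| = 3
Tile 3: at (1,3), goal (0,2), distance |1-0|+|3-2| = 2
Tile 7: at (2,0), goal (1,2), distance |2-1|+|0-2| = 3
Tile 15: at (2,1), goal (3,2), distance |2-3|+|1-2| = 2
Tile 12: at (2,2), goal (2,3), distance |2-2|+|2-3| = 1
Tile 11: at (2,3), goal (2,2), distance |2-2|+|3-2| = 1
Tile 6: at (3,0), goal (1,1), distance |3-1|+|0-1| = 3
Tile 14: at (3,1), goal (3,1), distance |3-3|+|1-1| = 0
Tile 8: at (3,2), goal (1,3), distance |3-1|+|2-3| = 3
Tile 2: at (3,3), goal (0,1), distance |3-0|+|3-1| = 5
Sum: 3 + 4 + 4 + 2 + 3 + 3 + 2 + 3 + 2 + 1 + 1 + 3 + 0 + 3 + 5 = 39

Answer: 39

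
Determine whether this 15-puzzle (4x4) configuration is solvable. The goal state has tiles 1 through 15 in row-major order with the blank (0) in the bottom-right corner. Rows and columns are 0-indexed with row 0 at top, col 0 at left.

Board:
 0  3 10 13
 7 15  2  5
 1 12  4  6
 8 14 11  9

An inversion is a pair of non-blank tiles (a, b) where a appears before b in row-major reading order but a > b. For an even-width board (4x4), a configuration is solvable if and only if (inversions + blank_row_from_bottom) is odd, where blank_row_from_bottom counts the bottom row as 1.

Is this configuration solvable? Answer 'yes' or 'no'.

Answer: no

Derivation:
Inversions: 46
Blank is in row 0 (0-indexed from top), which is row 4 counting from the bottom (bottom = 1).
46 + 4 = 50, which is even, so the puzzle is not solvable.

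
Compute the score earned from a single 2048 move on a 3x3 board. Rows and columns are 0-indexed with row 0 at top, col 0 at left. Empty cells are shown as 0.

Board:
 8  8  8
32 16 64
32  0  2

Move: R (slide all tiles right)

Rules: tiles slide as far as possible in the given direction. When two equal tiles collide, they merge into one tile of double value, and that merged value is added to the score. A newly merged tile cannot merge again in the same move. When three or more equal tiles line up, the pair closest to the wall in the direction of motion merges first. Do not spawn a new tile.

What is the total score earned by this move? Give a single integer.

Answer: 16

Derivation:
Slide right:
row 0: [8, 8, 8] -> [0, 8, 16]  score +16 (running 16)
row 1: [32, 16, 64] -> [32, 16, 64]  score +0 (running 16)
row 2: [32, 0, 2] -> [0, 32, 2]  score +0 (running 16)
Board after move:
 0  8 16
32 16 64
 0 32  2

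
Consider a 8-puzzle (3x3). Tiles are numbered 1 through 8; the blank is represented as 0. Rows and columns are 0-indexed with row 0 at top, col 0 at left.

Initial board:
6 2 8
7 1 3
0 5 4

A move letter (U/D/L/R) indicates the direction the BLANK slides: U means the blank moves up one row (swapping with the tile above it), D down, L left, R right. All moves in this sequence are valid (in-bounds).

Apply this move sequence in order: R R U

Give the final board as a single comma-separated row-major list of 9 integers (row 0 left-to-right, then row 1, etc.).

Answer: 6, 2, 8, 7, 1, 0, 5, 4, 3

Derivation:
After move 1 (R):
6 2 8
7 1 3
5 0 4

After move 2 (R):
6 2 8
7 1 3
5 4 0

After move 3 (U):
6 2 8
7 1 0
5 4 3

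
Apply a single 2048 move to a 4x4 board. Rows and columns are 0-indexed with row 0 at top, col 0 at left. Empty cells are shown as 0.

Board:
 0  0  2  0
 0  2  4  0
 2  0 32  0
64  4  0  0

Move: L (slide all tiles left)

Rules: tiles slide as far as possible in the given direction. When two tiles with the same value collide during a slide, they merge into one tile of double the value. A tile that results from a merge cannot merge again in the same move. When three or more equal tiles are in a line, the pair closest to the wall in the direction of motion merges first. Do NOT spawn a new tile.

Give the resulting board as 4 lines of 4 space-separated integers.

Slide left:
row 0: [0, 0, 2, 0] -> [2, 0, 0, 0]
row 1: [0, 2, 4, 0] -> [2, 4, 0, 0]
row 2: [2, 0, 32, 0] -> [2, 32, 0, 0]
row 3: [64, 4, 0, 0] -> [64, 4, 0, 0]

Answer:  2  0  0  0
 2  4  0  0
 2 32  0  0
64  4  0  0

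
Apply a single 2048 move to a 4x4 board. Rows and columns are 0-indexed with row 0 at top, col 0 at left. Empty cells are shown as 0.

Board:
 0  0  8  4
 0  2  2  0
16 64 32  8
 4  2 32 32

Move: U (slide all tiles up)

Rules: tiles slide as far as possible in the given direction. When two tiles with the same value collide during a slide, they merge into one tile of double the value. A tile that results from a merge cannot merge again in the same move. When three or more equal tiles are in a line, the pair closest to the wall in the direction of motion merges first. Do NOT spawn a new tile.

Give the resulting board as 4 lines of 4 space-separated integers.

Slide up:
col 0: [0, 0, 16, 4] -> [16, 4, 0, 0]
col 1: [0, 2, 64, 2] -> [2, 64, 2, 0]
col 2: [8, 2, 32, 32] -> [8, 2, 64, 0]
col 3: [4, 0, 8, 32] -> [4, 8, 32, 0]

Answer: 16  2  8  4
 4 64  2  8
 0  2 64 32
 0  0  0  0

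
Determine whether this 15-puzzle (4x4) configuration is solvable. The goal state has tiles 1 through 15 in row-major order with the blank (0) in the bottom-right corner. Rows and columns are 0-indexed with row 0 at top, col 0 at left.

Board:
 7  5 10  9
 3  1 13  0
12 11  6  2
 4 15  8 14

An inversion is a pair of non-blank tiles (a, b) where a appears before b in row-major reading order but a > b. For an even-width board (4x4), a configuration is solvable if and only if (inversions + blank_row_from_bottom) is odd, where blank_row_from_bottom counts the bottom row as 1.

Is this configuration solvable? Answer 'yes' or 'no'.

Answer: yes

Derivation:
Inversions: 44
Blank is in row 1 (0-indexed from top), which is row 3 counting from the bottom (bottom = 1).
44 + 3 = 47, which is odd, so the puzzle is solvable.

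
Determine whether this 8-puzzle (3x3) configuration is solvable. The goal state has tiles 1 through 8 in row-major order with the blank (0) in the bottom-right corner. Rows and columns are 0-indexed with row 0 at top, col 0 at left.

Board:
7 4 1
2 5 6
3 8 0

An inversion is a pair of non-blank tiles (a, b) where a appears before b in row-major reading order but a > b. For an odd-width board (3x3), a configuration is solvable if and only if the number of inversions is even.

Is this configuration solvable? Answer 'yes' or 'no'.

Inversions (pairs i<j in row-major order where tile[i] > tile[j] > 0): 11
11 is odd, so the puzzle is not solvable.

Answer: no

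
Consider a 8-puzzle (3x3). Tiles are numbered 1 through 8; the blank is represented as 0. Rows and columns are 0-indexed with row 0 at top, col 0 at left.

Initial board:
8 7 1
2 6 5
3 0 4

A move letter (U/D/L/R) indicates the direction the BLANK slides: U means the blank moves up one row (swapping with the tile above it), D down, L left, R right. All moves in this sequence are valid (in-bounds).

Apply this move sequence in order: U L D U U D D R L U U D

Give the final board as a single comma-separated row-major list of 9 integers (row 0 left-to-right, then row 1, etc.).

Answer: 8, 7, 1, 0, 2, 5, 3, 6, 4

Derivation:
After move 1 (U):
8 7 1
2 0 5
3 6 4

After move 2 (L):
8 7 1
0 2 5
3 6 4

After move 3 (D):
8 7 1
3 2 5
0 6 4

After move 4 (U):
8 7 1
0 2 5
3 6 4

After move 5 (U):
0 7 1
8 2 5
3 6 4

After move 6 (D):
8 7 1
0 2 5
3 6 4

After move 7 (D):
8 7 1
3 2 5
0 6 4

After move 8 (R):
8 7 1
3 2 5
6 0 4

After move 9 (L):
8 7 1
3 2 5
0 6 4

After move 10 (U):
8 7 1
0 2 5
3 6 4

After move 11 (U):
0 7 1
8 2 5
3 6 4

After move 12 (D):
8 7 1
0 2 5
3 6 4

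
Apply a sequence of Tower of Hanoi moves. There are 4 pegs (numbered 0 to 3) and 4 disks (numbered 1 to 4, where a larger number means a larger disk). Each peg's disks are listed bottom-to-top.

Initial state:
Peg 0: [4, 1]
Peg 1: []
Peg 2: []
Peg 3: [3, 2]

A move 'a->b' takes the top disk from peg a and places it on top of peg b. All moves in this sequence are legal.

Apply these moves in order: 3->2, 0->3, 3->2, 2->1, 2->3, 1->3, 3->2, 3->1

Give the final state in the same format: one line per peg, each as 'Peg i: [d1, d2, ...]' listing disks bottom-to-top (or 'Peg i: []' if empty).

After move 1 (3->2):
Peg 0: [4, 1]
Peg 1: []
Peg 2: [2]
Peg 3: [3]

After move 2 (0->3):
Peg 0: [4]
Peg 1: []
Peg 2: [2]
Peg 3: [3, 1]

After move 3 (3->2):
Peg 0: [4]
Peg 1: []
Peg 2: [2, 1]
Peg 3: [3]

After move 4 (2->1):
Peg 0: [4]
Peg 1: [1]
Peg 2: [2]
Peg 3: [3]

After move 5 (2->3):
Peg 0: [4]
Peg 1: [1]
Peg 2: []
Peg 3: [3, 2]

After move 6 (1->3):
Peg 0: [4]
Peg 1: []
Peg 2: []
Peg 3: [3, 2, 1]

After move 7 (3->2):
Peg 0: [4]
Peg 1: []
Peg 2: [1]
Peg 3: [3, 2]

After move 8 (3->1):
Peg 0: [4]
Peg 1: [2]
Peg 2: [1]
Peg 3: [3]

Answer: Peg 0: [4]
Peg 1: [2]
Peg 2: [1]
Peg 3: [3]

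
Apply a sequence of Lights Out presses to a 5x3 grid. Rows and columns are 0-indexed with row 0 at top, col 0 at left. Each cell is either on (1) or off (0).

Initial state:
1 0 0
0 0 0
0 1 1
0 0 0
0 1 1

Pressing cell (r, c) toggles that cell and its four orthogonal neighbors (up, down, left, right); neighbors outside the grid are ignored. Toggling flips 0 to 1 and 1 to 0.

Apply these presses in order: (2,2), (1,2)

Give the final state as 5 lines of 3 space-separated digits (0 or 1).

After press 1 at (2,2):
1 0 0
0 0 1
0 0 0
0 0 1
0 1 1

After press 2 at (1,2):
1 0 1
0 1 0
0 0 1
0 0 1
0 1 1

Answer: 1 0 1
0 1 0
0 0 1
0 0 1
0 1 1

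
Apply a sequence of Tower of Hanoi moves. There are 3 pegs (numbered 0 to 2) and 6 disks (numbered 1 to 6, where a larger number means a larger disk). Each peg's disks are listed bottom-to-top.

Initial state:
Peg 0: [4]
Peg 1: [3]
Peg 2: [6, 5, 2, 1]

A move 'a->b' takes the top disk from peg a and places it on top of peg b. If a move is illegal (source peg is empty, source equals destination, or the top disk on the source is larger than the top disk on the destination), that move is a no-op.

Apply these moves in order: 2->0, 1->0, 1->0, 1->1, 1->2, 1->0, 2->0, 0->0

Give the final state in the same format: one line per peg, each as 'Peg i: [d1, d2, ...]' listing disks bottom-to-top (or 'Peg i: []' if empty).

After move 1 (2->0):
Peg 0: [4, 1]
Peg 1: [3]
Peg 2: [6, 5, 2]

After move 2 (1->0):
Peg 0: [4, 1]
Peg 1: [3]
Peg 2: [6, 5, 2]

After move 3 (1->0):
Peg 0: [4, 1]
Peg 1: [3]
Peg 2: [6, 5, 2]

After move 4 (1->1):
Peg 0: [4, 1]
Peg 1: [3]
Peg 2: [6, 5, 2]

After move 5 (1->2):
Peg 0: [4, 1]
Peg 1: [3]
Peg 2: [6, 5, 2]

After move 6 (1->0):
Peg 0: [4, 1]
Peg 1: [3]
Peg 2: [6, 5, 2]

After move 7 (2->0):
Peg 0: [4, 1]
Peg 1: [3]
Peg 2: [6, 5, 2]

After move 8 (0->0):
Peg 0: [4, 1]
Peg 1: [3]
Peg 2: [6, 5, 2]

Answer: Peg 0: [4, 1]
Peg 1: [3]
Peg 2: [6, 5, 2]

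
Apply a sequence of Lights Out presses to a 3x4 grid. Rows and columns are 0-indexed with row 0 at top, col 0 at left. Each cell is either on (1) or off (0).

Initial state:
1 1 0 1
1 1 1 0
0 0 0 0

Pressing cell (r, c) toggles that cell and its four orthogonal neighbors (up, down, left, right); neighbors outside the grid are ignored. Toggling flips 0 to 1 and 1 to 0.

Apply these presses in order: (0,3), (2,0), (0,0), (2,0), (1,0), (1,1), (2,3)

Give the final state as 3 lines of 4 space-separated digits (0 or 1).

After press 1 at (0,3):
1 1 1 0
1 1 1 1
0 0 0 0

After press 2 at (2,0):
1 1 1 0
0 1 1 1
1 1 0 0

After press 3 at (0,0):
0 0 1 0
1 1 1 1
1 1 0 0

After press 4 at (2,0):
0 0 1 0
0 1 1 1
0 0 0 0

After press 5 at (1,0):
1 0 1 0
1 0 1 1
1 0 0 0

After press 6 at (1,1):
1 1 1 0
0 1 0 1
1 1 0 0

After press 7 at (2,3):
1 1 1 0
0 1 0 0
1 1 1 1

Answer: 1 1 1 0
0 1 0 0
1 1 1 1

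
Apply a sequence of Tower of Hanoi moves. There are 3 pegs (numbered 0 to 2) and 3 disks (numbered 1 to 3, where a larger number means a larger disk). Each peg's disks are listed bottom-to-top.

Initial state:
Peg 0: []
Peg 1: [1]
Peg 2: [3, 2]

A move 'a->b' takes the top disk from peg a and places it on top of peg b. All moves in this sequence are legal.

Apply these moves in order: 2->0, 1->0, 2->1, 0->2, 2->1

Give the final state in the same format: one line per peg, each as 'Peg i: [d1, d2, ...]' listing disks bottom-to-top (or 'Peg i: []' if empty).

After move 1 (2->0):
Peg 0: [2]
Peg 1: [1]
Peg 2: [3]

After move 2 (1->0):
Peg 0: [2, 1]
Peg 1: []
Peg 2: [3]

After move 3 (2->1):
Peg 0: [2, 1]
Peg 1: [3]
Peg 2: []

After move 4 (0->2):
Peg 0: [2]
Peg 1: [3]
Peg 2: [1]

After move 5 (2->1):
Peg 0: [2]
Peg 1: [3, 1]
Peg 2: []

Answer: Peg 0: [2]
Peg 1: [3, 1]
Peg 2: []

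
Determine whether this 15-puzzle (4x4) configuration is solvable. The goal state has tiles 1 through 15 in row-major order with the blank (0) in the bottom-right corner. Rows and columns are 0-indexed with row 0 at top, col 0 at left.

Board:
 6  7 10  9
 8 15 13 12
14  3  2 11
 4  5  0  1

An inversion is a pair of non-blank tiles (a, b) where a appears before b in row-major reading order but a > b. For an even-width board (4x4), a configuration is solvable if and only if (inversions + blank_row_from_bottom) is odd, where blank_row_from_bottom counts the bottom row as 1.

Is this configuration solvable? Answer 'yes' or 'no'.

Inversions: 64
Blank is in row 3 (0-indexed from top), which is row 1 counting from the bottom (bottom = 1).
64 + 1 = 65, which is odd, so the puzzle is solvable.

Answer: yes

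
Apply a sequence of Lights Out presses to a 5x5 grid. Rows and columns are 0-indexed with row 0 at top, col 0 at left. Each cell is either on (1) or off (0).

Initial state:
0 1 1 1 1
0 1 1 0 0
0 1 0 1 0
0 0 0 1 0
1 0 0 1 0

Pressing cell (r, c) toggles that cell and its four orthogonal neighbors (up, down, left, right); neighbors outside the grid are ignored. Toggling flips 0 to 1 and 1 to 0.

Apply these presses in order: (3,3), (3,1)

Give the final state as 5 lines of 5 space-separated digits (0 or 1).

After press 1 at (3,3):
0 1 1 1 1
0 1 1 0 0
0 1 0 0 0
0 0 1 0 1
1 0 0 0 0

After press 2 at (3,1):
0 1 1 1 1
0 1 1 0 0
0 0 0 0 0
1 1 0 0 1
1 1 0 0 0

Answer: 0 1 1 1 1
0 1 1 0 0
0 0 0 0 0
1 1 0 0 1
1 1 0 0 0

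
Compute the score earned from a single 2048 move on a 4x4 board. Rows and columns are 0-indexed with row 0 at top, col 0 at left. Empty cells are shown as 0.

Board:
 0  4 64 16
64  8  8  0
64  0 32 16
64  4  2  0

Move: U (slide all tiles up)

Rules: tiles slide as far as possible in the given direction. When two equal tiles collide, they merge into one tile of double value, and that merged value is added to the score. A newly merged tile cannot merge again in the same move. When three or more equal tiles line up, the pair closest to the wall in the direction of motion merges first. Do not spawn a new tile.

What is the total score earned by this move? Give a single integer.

Slide up:
col 0: [0, 64, 64, 64] -> [128, 64, 0, 0]  score +128 (running 128)
col 1: [4, 8, 0, 4] -> [4, 8, 4, 0]  score +0 (running 128)
col 2: [64, 8, 32, 2] -> [64, 8, 32, 2]  score +0 (running 128)
col 3: [16, 0, 16, 0] -> [32, 0, 0, 0]  score +32 (running 160)
Board after move:
128   4  64  32
 64   8   8   0
  0   4  32   0
  0   0   2   0

Answer: 160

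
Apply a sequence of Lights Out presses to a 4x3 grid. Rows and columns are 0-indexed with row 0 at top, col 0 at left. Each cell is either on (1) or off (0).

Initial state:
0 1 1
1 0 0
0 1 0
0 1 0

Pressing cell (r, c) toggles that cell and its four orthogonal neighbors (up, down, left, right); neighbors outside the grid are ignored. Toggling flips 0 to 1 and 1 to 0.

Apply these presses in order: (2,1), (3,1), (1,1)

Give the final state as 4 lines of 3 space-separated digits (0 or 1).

After press 1 at (2,1):
0 1 1
1 1 0
1 0 1
0 0 0

After press 2 at (3,1):
0 1 1
1 1 0
1 1 1
1 1 1

After press 3 at (1,1):
0 0 1
0 0 1
1 0 1
1 1 1

Answer: 0 0 1
0 0 1
1 0 1
1 1 1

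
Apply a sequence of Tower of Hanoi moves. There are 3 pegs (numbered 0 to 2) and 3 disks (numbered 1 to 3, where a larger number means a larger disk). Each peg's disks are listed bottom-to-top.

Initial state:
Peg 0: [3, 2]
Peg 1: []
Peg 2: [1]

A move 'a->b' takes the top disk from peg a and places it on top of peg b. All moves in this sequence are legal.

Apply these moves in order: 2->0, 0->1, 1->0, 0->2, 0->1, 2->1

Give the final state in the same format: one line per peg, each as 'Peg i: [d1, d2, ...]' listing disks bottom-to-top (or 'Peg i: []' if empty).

Answer: Peg 0: [3]
Peg 1: [2, 1]
Peg 2: []

Derivation:
After move 1 (2->0):
Peg 0: [3, 2, 1]
Peg 1: []
Peg 2: []

After move 2 (0->1):
Peg 0: [3, 2]
Peg 1: [1]
Peg 2: []

After move 3 (1->0):
Peg 0: [3, 2, 1]
Peg 1: []
Peg 2: []

After move 4 (0->2):
Peg 0: [3, 2]
Peg 1: []
Peg 2: [1]

After move 5 (0->1):
Peg 0: [3]
Peg 1: [2]
Peg 2: [1]

After move 6 (2->1):
Peg 0: [3]
Peg 1: [2, 1]
Peg 2: []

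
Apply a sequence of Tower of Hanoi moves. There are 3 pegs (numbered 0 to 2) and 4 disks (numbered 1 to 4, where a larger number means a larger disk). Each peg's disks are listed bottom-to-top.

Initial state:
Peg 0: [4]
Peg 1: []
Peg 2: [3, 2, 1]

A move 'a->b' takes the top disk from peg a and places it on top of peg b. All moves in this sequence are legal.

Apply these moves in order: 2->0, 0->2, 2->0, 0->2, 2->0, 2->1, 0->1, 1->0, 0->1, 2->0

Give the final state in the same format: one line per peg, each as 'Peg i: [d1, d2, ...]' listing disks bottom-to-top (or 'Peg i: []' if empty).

Answer: Peg 0: [4, 3]
Peg 1: [2, 1]
Peg 2: []

Derivation:
After move 1 (2->0):
Peg 0: [4, 1]
Peg 1: []
Peg 2: [3, 2]

After move 2 (0->2):
Peg 0: [4]
Peg 1: []
Peg 2: [3, 2, 1]

After move 3 (2->0):
Peg 0: [4, 1]
Peg 1: []
Peg 2: [3, 2]

After move 4 (0->2):
Peg 0: [4]
Peg 1: []
Peg 2: [3, 2, 1]

After move 5 (2->0):
Peg 0: [4, 1]
Peg 1: []
Peg 2: [3, 2]

After move 6 (2->1):
Peg 0: [4, 1]
Peg 1: [2]
Peg 2: [3]

After move 7 (0->1):
Peg 0: [4]
Peg 1: [2, 1]
Peg 2: [3]

After move 8 (1->0):
Peg 0: [4, 1]
Peg 1: [2]
Peg 2: [3]

After move 9 (0->1):
Peg 0: [4]
Peg 1: [2, 1]
Peg 2: [3]

After move 10 (2->0):
Peg 0: [4, 3]
Peg 1: [2, 1]
Peg 2: []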